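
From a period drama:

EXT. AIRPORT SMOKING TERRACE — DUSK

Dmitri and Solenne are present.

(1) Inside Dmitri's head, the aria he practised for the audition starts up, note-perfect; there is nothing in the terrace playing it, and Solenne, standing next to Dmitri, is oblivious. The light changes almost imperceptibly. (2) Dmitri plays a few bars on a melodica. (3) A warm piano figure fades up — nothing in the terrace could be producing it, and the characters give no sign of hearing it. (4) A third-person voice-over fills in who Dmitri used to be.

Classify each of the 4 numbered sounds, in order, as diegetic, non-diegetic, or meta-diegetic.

meta-diegetic, diegetic, non-diegetic, non-diegetic

Sound (1): the music is a memory playing inside Dmitri's mind alone; no real-world source, Solenne can't hear it, so meta-diegetic.
Sound (2): the instrument and the performer are both in the scene, so diegetic.
Sound (3): it has no source in the story world and no character can hear it — it's underscore, so non-diegetic.
(4) external voice-over — not a character, not heard by anyone in the scene → non-diegetic.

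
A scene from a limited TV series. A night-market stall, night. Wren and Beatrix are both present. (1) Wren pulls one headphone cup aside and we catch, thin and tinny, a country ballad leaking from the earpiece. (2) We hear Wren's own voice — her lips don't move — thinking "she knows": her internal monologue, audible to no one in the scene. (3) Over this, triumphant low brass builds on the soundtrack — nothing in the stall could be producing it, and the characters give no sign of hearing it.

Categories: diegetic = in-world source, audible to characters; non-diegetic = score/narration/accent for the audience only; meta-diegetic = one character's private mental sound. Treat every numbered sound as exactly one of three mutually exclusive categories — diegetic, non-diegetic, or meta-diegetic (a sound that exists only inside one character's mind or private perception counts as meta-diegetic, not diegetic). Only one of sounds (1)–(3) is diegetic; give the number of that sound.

1

(1) the headphones are an on-screen source → diegetic.
(2) is meta-diegetic: it's Wren's unspoken thought, heard only by the audience via her subjectivity.
Sound (3): nothing in the stall produces it and the characters don't hear it — pure soundtrack, so non-diegetic.
Only (1) is diegetic.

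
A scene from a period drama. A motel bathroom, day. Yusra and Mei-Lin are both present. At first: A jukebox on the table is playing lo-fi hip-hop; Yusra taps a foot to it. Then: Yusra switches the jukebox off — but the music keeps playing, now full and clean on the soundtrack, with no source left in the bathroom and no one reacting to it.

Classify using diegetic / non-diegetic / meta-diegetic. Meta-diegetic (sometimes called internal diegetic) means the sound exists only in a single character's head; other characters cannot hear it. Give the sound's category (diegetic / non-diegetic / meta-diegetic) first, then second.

diegetic, non-diegetic

First: a jukebox is a real in-scene source and Yusra reacts to it → diegetic.
Second: there is no longer any in-world source and no one can hear it — it has become underscore → non-diegetic.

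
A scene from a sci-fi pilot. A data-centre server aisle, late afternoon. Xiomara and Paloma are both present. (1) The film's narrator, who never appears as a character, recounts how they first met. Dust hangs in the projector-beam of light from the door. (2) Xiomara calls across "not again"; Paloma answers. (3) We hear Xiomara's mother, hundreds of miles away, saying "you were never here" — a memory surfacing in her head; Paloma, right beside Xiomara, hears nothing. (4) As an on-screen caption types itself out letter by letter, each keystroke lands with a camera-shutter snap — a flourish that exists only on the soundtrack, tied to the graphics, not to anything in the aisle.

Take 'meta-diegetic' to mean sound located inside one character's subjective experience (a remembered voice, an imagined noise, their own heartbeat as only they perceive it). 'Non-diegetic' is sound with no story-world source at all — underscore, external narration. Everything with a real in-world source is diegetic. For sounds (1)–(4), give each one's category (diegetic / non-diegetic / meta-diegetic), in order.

non-diegetic, diegetic, meta-diegetic, non-diegetic

(1) is non-diegetic: external voice-over — not a character, not heard by anyone in the scene.
Sound (2): on-screen dialogue — Xiomara speaks and Paloma is there to hear, so diegetic.
(3) it's Xiomara's recollection rendered as sound; the other character can't hear it → meta-diegetic.
(4) is non-diegetic: the caption isn't part of the story world, so neither is the sound tied to it.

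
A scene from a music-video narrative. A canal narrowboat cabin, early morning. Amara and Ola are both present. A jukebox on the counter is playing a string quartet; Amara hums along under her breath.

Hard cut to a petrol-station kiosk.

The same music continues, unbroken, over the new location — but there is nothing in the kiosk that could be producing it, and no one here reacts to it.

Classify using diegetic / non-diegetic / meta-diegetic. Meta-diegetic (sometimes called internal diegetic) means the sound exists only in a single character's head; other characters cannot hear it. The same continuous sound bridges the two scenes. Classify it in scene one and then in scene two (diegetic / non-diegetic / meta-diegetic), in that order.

diegetic, non-diegetic

Scene one: a jukebox is an on-screen source and Amara reacts to it → diegetic.
Scene two: there is no source in the kiosk and no one hears it — it's now underscore → non-diegetic.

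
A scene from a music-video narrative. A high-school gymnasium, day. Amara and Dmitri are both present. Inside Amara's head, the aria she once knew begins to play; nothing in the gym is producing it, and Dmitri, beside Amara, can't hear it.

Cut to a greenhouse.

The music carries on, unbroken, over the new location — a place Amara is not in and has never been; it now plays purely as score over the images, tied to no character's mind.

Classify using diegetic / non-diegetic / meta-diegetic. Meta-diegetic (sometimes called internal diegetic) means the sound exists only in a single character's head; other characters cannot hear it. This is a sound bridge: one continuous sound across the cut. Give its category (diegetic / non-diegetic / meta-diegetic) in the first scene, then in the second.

Scene one: the music exists only inside Amara's mind; Dmitri can't hear it → meta-diegetic.
Scene two: it's detached from Amara entirely and plays over unrelated images with no in-world source — conventional underscore → non-diegetic.

meta-diegetic, non-diegetic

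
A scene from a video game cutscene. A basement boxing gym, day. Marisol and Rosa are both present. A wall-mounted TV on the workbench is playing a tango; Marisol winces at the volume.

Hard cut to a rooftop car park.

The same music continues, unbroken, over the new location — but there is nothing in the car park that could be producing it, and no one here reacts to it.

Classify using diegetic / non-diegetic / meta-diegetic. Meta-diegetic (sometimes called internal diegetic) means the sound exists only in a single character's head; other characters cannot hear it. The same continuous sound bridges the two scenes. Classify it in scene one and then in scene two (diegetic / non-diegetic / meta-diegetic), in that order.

Scene one: a wall-mounted TV is an on-screen source and Marisol reacts to it → diegetic.
Scene two: there is no source in the car park and no one hears it — it's now underscore → non-diegetic.

diegetic, non-diegetic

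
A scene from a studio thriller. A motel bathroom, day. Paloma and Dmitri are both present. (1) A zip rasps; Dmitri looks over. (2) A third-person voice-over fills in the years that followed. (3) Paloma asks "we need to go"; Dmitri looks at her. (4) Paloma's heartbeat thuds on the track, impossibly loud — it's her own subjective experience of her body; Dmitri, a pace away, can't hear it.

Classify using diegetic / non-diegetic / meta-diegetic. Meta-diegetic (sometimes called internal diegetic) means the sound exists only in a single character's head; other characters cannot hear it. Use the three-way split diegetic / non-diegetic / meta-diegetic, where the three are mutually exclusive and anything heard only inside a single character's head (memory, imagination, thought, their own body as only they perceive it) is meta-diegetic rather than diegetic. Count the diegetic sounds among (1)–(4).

(1) is diegetic: the sound comes from a zip physically present in the location.
Sound (2): commentary laid over the scene from outside the fiction, so non-diegetic.
(3) spoken by a character present in the story world → diegetic.
(4) it's Paloma's internal bodily sensation rendered as sound; only Paloma 'hears' it → meta-diegetic.
Diegetic: (1), (3) — that's 2.

2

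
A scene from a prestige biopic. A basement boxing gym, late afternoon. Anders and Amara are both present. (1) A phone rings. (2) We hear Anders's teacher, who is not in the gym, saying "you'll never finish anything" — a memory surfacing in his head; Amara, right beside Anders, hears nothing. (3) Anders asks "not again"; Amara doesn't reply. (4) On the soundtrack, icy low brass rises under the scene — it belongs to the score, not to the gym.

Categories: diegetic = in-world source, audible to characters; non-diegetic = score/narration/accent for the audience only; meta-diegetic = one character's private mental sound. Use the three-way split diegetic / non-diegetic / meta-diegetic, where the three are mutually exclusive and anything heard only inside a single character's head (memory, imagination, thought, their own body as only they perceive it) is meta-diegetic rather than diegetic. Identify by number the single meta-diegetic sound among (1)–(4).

Sound (1): a phone is a real object/event in the scene's world, so diegetic.
Sound (2): it's Anders's recollection rendered as sound; the other character can't hear it, so meta-diegetic.
(3) is diegetic: Anders is a character speaking aloud in the scene.
Sound (4): it has no source in the story world and no character can hear it — it's underscore, so non-diegetic.
Only (2) is meta-diegetic.

2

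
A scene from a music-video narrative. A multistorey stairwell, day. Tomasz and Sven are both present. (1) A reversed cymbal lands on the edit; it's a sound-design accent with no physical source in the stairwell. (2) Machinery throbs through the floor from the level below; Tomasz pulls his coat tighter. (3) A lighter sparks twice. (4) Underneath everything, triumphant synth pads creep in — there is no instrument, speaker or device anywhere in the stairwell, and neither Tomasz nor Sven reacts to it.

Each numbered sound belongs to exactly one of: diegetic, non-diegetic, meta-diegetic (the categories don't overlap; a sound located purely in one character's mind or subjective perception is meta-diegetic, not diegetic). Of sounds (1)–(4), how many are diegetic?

2

(1) it's a sound-design accent with no in-world source; no one in the scene can hear it → non-diegetic.
(2) is diegetic: machinery is part of the location's real environment.
(3) is diegetic: the sound comes from a lighter physically present in the location.
(4) is non-diegetic: it has no source in the story world and no character can hear it — it's underscore.
So 2 of the 4 are diegetic: (2), (3).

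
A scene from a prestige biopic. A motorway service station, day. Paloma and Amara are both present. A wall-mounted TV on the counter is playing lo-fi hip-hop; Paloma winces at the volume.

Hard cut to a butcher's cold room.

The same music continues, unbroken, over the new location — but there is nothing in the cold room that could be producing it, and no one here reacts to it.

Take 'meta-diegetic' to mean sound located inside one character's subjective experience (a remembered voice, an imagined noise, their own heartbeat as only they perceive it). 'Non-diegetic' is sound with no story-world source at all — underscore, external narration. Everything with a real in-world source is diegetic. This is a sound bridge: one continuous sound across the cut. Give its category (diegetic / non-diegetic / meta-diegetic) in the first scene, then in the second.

diegetic, non-diegetic

Scene one: a wall-mounted TV is an on-screen source and Paloma reacts to it → diegetic.
Scene two: there is no source in the cold room and no one hears it — it's now underscore → non-diegetic.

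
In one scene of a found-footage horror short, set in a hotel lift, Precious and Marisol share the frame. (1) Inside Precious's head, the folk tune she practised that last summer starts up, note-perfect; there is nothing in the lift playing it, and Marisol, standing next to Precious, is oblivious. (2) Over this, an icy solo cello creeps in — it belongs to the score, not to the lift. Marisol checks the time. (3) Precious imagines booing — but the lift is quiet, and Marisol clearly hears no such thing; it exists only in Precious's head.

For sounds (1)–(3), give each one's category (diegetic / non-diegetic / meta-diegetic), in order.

meta-diegetic, non-diegetic, meta-diegetic

(1) remembered music, private to Precious — Marisol is oblivious because it isn't in the room → meta-diegetic.
(2) score with no on-screen or off-screen source; it exists for the audience alone → non-diegetic.
(3) the sound is imagined by Precious; nothing in the story world is producing it and Marisol can't hear it → meta-diegetic.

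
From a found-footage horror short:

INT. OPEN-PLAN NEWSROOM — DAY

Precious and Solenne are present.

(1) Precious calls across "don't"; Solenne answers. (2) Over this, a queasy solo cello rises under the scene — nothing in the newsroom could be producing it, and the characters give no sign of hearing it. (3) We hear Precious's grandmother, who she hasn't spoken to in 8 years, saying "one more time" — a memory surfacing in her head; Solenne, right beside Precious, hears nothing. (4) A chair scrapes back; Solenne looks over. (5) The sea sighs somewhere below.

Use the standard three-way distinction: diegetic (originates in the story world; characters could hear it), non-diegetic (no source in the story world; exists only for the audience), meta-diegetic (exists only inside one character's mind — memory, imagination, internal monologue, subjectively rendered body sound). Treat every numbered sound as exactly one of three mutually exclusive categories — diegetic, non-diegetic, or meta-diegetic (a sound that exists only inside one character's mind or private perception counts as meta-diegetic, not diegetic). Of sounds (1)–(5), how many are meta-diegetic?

Sound (1): Precious is a character speaking aloud in the scene, so diegetic.
(2) nothing in the newsroom produces it and the characters don't hear it — pure soundtrack → non-diegetic.
(3) is meta-diegetic: the voice is a memory playing only inside Precious's mind; Solenne can't hear it.
(4) is diegetic: the sound comes from a chair physically present in the location.
Sound (5): the sea is part of the location's real environment, so diegetic.
So 1 of the 5 is meta-diegetic: (3).

1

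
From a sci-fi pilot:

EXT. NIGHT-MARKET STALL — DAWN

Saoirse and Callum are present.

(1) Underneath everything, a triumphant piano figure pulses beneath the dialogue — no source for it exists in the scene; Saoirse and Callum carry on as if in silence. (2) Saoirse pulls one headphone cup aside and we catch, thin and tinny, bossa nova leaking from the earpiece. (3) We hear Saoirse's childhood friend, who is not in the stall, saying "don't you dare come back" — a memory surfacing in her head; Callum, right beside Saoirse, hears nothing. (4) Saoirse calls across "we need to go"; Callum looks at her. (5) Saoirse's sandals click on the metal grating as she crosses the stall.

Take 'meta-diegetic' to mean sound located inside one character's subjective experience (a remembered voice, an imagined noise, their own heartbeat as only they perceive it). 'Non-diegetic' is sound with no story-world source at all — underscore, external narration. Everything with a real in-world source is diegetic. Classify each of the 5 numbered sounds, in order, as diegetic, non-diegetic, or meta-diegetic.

(1) is non-diegetic: it has no source in the story world and no character can hear it — it's underscore.
(2) is diegetic: it's leaking from a physical pair of headphones in the scene.
Sound (3): a remembered line, private to Saoirse — not present in the room, not audible to Callum, so meta-diegetic.
Sound (4): Saoirse is a character speaking aloud in the scene, so diegetic.
(5) a character's body making contact with the set — an in-world sound → diegetic.

non-diegetic, diegetic, meta-diegetic, diegetic, diegetic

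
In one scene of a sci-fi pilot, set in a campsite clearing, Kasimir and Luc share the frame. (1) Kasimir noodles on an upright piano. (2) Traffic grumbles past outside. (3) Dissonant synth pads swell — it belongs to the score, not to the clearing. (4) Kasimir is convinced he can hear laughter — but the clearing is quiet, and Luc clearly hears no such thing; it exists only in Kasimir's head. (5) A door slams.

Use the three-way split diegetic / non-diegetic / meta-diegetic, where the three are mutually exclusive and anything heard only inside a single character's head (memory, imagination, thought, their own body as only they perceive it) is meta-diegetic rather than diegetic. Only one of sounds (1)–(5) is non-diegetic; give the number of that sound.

Sound (1): a character is playing an upright piano on screen, so diegetic.
Sound (2): ambient/room sound belonging to the story's physical space, so diegetic.
(3) is non-diegetic: it has no source in the story world and no character can hear it — it's underscore.
Sound (4): the sound is imagined by Kasimir; nothing in the story world is producing it and Luc can't hear it, so meta-diegetic.
Sound (5): the sound comes from a door physically present in the location, so diegetic.
Only (3) is non-diegetic.

3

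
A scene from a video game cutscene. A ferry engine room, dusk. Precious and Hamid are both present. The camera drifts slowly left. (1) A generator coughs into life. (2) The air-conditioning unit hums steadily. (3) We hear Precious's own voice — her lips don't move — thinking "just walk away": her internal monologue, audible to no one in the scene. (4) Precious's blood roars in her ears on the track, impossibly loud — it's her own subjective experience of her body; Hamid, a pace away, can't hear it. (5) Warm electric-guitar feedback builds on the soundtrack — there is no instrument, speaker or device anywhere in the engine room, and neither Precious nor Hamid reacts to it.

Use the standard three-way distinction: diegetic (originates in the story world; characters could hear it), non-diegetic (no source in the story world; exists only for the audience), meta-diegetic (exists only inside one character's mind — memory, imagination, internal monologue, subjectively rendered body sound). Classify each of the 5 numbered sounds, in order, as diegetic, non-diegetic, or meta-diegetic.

(1) the sound comes from a generator physically present in the location → diegetic.
(2) ambient/room sound belonging to the story's physical space → diegetic.
(3) is meta-diegetic: it's Precious's unspoken thought, heard only by the audience via her subjectivity.
(4) is meta-diegetic: point-of-audition from inside Precious's body; not a sound in the room.
Sound (5): nothing in the engine room produces it and the characters don't hear it — pure soundtrack, so non-diegetic.

diegetic, diegetic, meta-diegetic, meta-diegetic, non-diegetic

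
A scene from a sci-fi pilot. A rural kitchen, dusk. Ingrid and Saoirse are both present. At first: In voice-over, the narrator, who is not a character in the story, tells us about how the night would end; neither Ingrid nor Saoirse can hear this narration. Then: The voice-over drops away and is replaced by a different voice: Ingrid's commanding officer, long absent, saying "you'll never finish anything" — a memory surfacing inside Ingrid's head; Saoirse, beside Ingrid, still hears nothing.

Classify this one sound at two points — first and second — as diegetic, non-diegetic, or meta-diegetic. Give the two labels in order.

First: the external narrator addresses only the audience — outside the story world → non-diegetic.
Second: the replacement voice is a memory inside Ingrid's mind specifically → meta-diegetic.

non-diegetic, meta-diegetic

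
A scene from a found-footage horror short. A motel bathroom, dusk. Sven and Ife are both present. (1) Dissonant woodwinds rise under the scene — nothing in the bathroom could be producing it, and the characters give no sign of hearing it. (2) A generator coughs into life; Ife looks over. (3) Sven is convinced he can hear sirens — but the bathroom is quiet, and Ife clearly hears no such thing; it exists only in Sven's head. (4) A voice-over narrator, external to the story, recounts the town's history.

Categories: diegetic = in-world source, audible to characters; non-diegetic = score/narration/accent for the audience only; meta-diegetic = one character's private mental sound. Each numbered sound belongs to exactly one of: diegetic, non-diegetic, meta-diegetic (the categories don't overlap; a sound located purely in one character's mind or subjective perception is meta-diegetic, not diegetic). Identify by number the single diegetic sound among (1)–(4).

(1) is non-diegetic: nothing in the bathroom produces it and the characters don't hear it — pure soundtrack.
(2) an in-world source (a generator); characters could hear it → diegetic.
(3) is meta-diegetic: the sound is imagined by Sven; nothing in the story world is producing it and Ife can't hear it.
(4) external voice-over — not a character, not heard by anyone in the scene → non-diegetic.
Only (2) is diegetic.

2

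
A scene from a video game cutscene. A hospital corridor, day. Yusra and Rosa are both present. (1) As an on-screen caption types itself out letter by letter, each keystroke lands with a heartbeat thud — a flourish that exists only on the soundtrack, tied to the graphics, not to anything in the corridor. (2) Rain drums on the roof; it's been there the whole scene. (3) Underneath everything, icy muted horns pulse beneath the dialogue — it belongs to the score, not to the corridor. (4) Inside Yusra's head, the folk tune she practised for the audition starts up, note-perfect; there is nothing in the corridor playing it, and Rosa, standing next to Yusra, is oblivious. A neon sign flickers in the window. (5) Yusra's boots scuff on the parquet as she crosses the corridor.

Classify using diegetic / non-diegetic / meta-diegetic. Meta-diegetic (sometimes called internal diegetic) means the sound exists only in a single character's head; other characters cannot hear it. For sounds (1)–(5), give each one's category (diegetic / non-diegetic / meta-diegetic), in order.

non-diegetic, diegetic, non-diegetic, meta-diegetic, diegetic

Sound (1): the caption isn't part of the story world, so neither is the sound tied to it, so non-diegetic.
(2) ambient/room sound belonging to the story's physical space → diegetic.
(3) score with no on-screen or off-screen source; it exists for the audience alone → non-diegetic.
Sound (4): the music is a memory playing inside Yusra's mind alone; no real-world source, Rosa can't hear it, so meta-diegetic.
Sound (5): Yusra's footsteps are produced in the story world, so diegetic.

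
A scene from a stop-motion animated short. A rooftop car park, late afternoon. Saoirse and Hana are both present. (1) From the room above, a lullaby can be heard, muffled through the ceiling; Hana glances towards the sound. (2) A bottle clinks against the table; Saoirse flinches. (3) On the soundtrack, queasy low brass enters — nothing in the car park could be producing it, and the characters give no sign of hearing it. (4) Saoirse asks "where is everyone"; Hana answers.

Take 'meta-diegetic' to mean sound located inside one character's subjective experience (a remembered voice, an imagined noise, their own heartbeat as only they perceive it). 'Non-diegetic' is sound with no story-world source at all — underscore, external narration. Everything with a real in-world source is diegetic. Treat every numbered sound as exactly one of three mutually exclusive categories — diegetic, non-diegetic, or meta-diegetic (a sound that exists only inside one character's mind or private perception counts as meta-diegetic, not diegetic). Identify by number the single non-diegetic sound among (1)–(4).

3

Sound (1): off-screen diegetic: the source is out of frame but still in the story's space, so diegetic.
(2) is diegetic: a bottle is a real object/event in the scene's world.
(3) is non-diegetic: it has no source in the story world and no character can hear it — it's underscore.
(4) is diegetic: Saoirse is a character speaking aloud in the scene.
Only (3) is non-diegetic.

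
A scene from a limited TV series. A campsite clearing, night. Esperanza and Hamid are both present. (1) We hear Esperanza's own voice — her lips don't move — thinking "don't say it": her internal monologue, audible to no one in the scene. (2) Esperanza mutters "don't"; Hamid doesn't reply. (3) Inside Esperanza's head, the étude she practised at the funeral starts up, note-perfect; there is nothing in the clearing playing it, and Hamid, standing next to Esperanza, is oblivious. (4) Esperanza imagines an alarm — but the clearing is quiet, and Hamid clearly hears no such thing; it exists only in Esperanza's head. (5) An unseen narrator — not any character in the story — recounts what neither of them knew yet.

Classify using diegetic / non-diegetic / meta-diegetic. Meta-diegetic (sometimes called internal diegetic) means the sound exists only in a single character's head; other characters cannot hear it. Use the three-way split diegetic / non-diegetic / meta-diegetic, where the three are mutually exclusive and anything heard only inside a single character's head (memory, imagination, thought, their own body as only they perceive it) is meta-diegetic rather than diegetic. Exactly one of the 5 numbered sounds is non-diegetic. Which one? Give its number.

(1) is meta-diegetic: Esperanza's thought-voice: a private mental sound no other character can hear.
Sound (2): on-screen dialogue — Esperanza speaks and Hamid is there to hear, so diegetic.
(3) the music is a memory playing inside Esperanza's mind alone; no real-world source, Hamid can't hear it → meta-diegetic.
(4) subjective to Esperanza: the clearing is silent and Hamid hears nothing → meta-diegetic.
(5) commentary laid over the scene from outside the fiction → non-diegetic.
Only (5) is non-diegetic.

5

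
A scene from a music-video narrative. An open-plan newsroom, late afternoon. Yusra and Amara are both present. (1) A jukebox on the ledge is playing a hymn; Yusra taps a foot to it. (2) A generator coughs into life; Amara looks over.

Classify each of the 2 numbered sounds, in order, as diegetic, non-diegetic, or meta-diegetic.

Sound (1): the music comes from an on-screen device that Yusra responds to, so diegetic.
(2) is diegetic: a generator is a real object/event in the scene's world.

diegetic, diegetic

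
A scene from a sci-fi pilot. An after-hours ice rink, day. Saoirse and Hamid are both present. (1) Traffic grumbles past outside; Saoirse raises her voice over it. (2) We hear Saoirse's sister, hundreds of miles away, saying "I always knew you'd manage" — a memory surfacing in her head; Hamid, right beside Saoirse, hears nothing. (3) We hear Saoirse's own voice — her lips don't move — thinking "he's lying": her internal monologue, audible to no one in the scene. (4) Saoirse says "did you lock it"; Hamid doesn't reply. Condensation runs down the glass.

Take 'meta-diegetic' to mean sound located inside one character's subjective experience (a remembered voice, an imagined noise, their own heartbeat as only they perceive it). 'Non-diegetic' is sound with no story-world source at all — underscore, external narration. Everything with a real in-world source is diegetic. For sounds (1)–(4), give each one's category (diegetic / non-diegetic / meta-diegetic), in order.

diegetic, meta-diegetic, meta-diegetic, diegetic

(1) it's the actual ambient sound of the location → diegetic.
(2) it's Saoirse's recollection rendered as sound; the other character can't hear it → meta-diegetic.
(3) it's Saoirse's unspoken thought, heard only by the audience via her subjectivity → meta-diegetic.
(4) spoken by a character present in the story world → diegetic.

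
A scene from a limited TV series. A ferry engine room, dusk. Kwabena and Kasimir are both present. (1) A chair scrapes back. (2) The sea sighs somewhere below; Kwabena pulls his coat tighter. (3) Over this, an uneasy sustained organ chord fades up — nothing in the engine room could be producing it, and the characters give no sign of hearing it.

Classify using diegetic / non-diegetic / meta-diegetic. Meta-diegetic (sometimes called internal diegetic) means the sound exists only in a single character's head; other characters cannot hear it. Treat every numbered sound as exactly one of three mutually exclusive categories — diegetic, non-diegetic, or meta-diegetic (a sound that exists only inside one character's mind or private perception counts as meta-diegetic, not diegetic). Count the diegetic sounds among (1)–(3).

(1) is diegetic: a chair is a real object/event in the scene's world.
(2) is diegetic: ambient/room sound belonging to the story's physical space.
Sound (3): it has no source in the story world and no character can hear it — it's underscore, so non-diegetic.
So 2 of the 3 are diegetic: (1), (2).

2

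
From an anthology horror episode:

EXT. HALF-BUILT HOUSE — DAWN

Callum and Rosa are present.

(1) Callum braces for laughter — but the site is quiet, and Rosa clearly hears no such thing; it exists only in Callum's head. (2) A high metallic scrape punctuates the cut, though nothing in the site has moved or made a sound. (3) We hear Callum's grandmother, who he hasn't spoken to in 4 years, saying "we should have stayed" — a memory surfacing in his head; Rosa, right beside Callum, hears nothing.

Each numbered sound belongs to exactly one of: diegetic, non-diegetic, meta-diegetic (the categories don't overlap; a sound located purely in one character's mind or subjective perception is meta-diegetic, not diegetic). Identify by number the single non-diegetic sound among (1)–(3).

2

(1) subjective to Callum: the site is silent and Rosa hears nothing → meta-diegetic.
Sound (2): it's a sound-design accent with no in-world source; no one in the scene can hear it, so non-diegetic.
(3) the voice is a memory playing only inside Callum's mind; Rosa can't hear it → meta-diegetic.
Only (2) is non-diegetic.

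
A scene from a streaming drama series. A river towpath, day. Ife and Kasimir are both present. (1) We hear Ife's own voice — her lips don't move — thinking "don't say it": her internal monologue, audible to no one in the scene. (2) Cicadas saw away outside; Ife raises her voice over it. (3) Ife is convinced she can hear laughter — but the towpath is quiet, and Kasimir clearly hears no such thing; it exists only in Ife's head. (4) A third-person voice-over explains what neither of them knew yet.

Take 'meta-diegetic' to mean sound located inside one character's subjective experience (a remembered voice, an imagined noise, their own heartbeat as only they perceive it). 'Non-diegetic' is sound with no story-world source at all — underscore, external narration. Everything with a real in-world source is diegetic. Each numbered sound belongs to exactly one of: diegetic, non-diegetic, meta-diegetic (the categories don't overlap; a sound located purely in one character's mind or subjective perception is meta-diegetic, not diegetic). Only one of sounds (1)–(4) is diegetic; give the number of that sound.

(1) internal monologue — inside Ife's mind, not spoken into the scene → meta-diegetic.
Sound (2): cicadas is part of the location's real environment, so diegetic.
(3) is meta-diegetic: Ife alone 'hears' it — an imagined sound, not present in the space.
(4) is non-diegetic: the narrator exists outside the story world, addressing only the audience.
Only (2) is diegetic.

2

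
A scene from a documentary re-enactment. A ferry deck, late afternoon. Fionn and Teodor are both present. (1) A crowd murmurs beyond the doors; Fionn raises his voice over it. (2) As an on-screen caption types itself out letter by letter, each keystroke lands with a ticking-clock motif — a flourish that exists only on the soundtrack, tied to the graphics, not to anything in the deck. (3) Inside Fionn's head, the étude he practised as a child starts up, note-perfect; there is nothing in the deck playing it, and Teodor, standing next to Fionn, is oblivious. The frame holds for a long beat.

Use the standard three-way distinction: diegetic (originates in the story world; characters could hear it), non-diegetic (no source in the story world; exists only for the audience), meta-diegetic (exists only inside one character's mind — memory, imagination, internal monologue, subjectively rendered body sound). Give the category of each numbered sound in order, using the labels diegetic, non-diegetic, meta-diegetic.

(1) it's the actual ambient sound of the location → diegetic.
Sound (2): sound married to a title/caption — outside the diegesis by definition, so non-diegetic.
Sound (3): remembered music, private to Fionn — Teodor is oblivious because it isn't in the room, so meta-diegetic.

diegetic, non-diegetic, meta-diegetic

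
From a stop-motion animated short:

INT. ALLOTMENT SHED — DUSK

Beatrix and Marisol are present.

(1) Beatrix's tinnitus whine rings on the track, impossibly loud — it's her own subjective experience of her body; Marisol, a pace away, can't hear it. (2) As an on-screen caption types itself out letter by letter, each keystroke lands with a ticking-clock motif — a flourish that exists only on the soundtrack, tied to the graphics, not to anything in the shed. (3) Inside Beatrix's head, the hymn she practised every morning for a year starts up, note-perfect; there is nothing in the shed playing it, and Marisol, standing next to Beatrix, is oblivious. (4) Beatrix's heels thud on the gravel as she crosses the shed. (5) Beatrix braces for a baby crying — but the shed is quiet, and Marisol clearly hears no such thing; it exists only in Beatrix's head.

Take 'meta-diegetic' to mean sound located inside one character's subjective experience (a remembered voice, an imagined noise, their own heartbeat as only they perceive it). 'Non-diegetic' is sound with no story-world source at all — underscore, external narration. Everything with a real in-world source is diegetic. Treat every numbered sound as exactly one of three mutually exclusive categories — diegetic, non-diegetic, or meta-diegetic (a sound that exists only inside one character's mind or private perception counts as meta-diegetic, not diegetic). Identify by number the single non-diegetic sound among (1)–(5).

Sound (1): point-of-audition from inside Beatrix's body; not a sound in the room, so meta-diegetic.
Sound (2): it accompanies on-screen graphics, not anything inside the story world, so non-diegetic.
Sound (3): the music is a memory playing inside Beatrix's mind alone; no real-world source, Marisol can't hear it, so meta-diegetic.
(4) it's the physical sound of Beatrix moving in the space → diegetic.
Sound (5): subjective to Beatrix: the shed is silent and Marisol hears nothing, so meta-diegetic.
Only (2) is non-diegetic.

2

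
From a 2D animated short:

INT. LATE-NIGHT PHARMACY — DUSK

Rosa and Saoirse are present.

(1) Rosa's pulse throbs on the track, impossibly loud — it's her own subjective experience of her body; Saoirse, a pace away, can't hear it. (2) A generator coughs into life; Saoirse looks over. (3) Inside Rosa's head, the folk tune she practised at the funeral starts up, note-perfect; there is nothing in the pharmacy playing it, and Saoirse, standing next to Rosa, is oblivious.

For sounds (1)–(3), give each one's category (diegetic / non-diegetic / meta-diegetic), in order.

meta-diegetic, diegetic, meta-diegetic

(1) is meta-diegetic: it's Rosa's internal bodily sensation rendered as sound; only Rosa 'hears' it.
(2) an in-world source (a generator); characters could hear it → diegetic.
(3) remembered music, private to Rosa — Saoirse is oblivious because it isn't in the room → meta-diegetic.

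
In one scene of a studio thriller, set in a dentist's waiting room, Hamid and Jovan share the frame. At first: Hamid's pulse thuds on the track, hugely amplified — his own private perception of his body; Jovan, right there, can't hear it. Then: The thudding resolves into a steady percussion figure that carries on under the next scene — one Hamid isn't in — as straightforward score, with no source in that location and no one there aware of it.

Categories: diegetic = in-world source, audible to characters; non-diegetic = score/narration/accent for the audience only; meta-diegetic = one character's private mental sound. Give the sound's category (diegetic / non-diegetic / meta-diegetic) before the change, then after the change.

Before the change: it's Hamid's subjective body sound, inaudible to Jovan → meta-diegetic.
After the change: detached from Hamid and playing as sourceless score over a scene he isn't in — for the audience only → non-diegetic.

meta-diegetic, non-diegetic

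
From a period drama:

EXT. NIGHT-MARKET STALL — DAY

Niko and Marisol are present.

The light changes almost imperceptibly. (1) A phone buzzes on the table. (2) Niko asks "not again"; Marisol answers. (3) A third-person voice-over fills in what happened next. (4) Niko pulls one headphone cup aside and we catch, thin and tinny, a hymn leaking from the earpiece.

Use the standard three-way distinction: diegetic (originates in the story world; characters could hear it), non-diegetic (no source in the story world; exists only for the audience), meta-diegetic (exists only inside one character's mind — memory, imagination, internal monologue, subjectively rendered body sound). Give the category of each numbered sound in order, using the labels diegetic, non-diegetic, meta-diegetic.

diegetic, diegetic, non-diegetic, diegetic

(1) is diegetic: the sound comes from a phone physically present in the location.
(2) is diegetic: spoken by a character present in the story world.
(3) is non-diegetic: the narrator exists outside the story world, addressing only the audience.
(4) is diegetic: the headphones are an on-screen source.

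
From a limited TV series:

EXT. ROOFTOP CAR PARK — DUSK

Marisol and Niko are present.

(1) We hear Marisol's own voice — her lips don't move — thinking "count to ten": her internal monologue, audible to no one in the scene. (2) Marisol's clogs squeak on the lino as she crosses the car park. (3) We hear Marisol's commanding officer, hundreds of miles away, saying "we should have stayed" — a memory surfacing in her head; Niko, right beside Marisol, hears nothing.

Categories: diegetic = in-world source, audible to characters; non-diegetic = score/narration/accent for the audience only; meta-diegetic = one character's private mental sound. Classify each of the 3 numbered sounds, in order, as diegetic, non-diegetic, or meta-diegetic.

(1) is meta-diegetic: Marisol's thought-voice: a private mental sound no other character can hear.
Sound (2): it's the physical sound of Marisol moving in the space, so diegetic.
(3) the voice is a memory playing only inside Marisol's mind; Niko can't hear it → meta-diegetic.

meta-diegetic, diegetic, meta-diegetic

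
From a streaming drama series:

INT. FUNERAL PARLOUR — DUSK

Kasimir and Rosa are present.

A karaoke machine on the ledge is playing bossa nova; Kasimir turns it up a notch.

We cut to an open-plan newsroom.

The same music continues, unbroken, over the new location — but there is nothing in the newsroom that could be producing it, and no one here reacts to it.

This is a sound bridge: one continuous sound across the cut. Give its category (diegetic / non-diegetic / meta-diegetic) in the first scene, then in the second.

Scene one: a karaoke machine is an on-screen source and Kasimir reacts to it → diegetic.
Scene two: there is no source in the newsroom and no one hears it — it's now underscore → non-diegetic.

diegetic, non-diegetic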